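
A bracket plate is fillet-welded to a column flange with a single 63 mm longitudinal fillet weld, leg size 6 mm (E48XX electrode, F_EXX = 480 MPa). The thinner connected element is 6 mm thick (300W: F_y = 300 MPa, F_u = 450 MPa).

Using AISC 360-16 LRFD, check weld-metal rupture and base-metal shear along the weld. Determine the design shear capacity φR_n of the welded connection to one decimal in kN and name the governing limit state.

57.7 kN (weld metal governs)

Weld metal: throat = 0.707×6 = 4.242 mm, L = 63 mm. φR_n = 0.75 × 0.6 × 480 × 4.242 × 63 = 57.7 kN.
Base metal shear (6 mm plate): yield φR_n = 1.0×0.6×300×6×63 = 68.0 kN; rupture φR_n = 0.75×0.6×450×6×63 = 76.5 kN; take 68.0 kN (yield).
Governing: min(57.7, 68.0) = 57.7 kN → weld metal.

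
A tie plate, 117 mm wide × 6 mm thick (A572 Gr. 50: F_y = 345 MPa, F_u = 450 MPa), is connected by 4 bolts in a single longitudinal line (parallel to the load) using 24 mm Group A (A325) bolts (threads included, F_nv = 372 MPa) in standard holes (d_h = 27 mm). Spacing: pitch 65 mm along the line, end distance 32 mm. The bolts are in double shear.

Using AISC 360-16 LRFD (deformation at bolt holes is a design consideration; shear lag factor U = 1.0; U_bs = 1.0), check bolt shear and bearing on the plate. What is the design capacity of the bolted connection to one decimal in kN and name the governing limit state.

322.0 kN (bearing governs)

Bolt shear: A_b = π(24)²/4 = 452.39 mm². φR_n = 0.75 × 372 × 452.39 × 4 × 2 = 1009.7 kN.
Bearing (6 mm plate, F_u = 450 MPa): end bolts L_c = 32 − 27/2 = 18.5, R_n = min(1.2×18.5×6×450, 2.4×24×6×450) = 59.94 kN/bolt; interior L_c = 65 − 27 = 38, R_n = 123.12 kN/bolt. φR_n = 0.75 × (1×59.94 + 3×123.12) = 322.0 kN.
Governing: min(1009.7, 322.0) = 322.0 kN → bearing.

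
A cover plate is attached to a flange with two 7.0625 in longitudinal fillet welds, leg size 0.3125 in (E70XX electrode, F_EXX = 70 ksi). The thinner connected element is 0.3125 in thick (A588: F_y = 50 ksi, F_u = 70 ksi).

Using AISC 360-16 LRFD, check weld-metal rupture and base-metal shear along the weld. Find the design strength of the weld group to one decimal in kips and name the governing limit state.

Weld metal: throat = 0.707×0.3125 = 0.22094 in, L = 2×7.0625 = 14.125 in. φR_n = 0.75 × 0.6 × 70 × 0.22094 × 14.125 = 98.3 kips.
Base metal shear (0.3125 in plate): yield φR_n = 1.0×0.6×50×0.3125×14.125 = 132.4 kips; rupture φR_n = 0.75×0.6×70×0.3125×14.125 = 139.0 kips; take 132.4 kips (yield).
Governing: min(98.3, 132.4) = 98.3 kips → weld metal.

98.3 kips (weld metal governs)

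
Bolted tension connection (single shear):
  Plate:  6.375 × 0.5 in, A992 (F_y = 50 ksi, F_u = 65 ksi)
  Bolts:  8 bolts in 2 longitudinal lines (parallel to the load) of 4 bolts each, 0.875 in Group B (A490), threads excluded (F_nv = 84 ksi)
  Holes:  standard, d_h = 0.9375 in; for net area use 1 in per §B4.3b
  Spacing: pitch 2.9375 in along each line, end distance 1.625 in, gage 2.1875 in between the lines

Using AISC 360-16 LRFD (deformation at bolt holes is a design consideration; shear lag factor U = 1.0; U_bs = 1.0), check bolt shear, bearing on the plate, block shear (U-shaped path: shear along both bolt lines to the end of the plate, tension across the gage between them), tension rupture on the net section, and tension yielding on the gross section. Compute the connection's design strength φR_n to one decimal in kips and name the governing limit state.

Bolt shear: A_b = π(0.875)²/4 = 0.60132 in². φR_n = 0.75 × 84 × 0.60132 × 8 × 1 = 303.1 kips.
Bearing (0.5 in plate, F_u = 65 ksi): end bolts L_c = 1.625 − 0.9375/2 = 1.15625, R_n = min(1.2×1.15625×0.5×65, 2.4×0.875×0.5×65) = 45.094 kips/bolt; interior L_c = 2.9375 − 0.9375 = 2, R_n = 68.25 kips/bolt. φR_n = 0.75 × (2×45.094 + 6×68.25) = 374.8 kips.
Block shear: shear path 2×[1.625+3×2.9375] = 2×10.4375 in, A_gv = 10.438, A_nv = 2×(10.4375 − 3.5×1)×0.5 = 6.9375 in²; tension across gage: (2.1875 − 1×1)×0.5 = 0.59375 in². R_n = min(0.6×65×6.9375, 0.6×50×10.438) + 1.0×65×0.59375 = min(270.56, 313.14) + 38.594 = 309.15 kips. φR_n = 0.75 × 309.15 = 231.9 kips.
Tension rupture (net): A_n = (6.375 − 2×1)×0.5 = 2.1875 in² (U = 1.0, A_e = A_n). φR_n = 0.75 × 65 × 2.1875 = 106.6 kips.
Tension yield (gross): A_g = 6.375×0.5 = 3.1875 in². φR_n = 0.90 × 50 × 3.1875 = 143.4 kips.
Governing: min(303.1, 374.8, 231.9, 106.6, 143.4) = 106.6 kips → net-section rupture.

106.6 kips (net-section rupture governs)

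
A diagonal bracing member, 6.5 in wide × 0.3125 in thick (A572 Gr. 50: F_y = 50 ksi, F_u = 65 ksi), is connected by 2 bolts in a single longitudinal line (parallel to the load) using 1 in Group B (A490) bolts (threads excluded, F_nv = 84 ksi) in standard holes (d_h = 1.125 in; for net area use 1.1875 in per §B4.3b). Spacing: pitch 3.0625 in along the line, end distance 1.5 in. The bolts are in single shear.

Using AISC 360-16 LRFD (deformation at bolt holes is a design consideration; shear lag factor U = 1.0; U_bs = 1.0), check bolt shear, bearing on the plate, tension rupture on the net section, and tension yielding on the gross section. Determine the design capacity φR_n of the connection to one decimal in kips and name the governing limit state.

Bolt shear: A_b = π(1)²/4 = 0.7854 in². φR_n = 0.75 × 84 × 0.7854 × 2 × 1 = 99.0 kips.
Bearing (0.3125 in plate, F_u = 65 ksi): end bolts L_c = 1.5 − 1.125/2 = 0.9375, R_n = min(1.2×0.9375×0.3125×65, 2.4×1×0.3125×65) = 22.852 kips/bolt; interior L_c = 3.0625 − 1.125 = 1.9375, R_n = 47.227 kips/bolt. φR_n = 0.75 × (1×22.852 + 1×47.227) = 52.6 kips.
Tension rupture (net): A_n = (6.5 − 1×1.1875)×0.3125 = 1.6602 in² (U = 1.0, A_e = A_n). φR_n = 0.75 × 65 × 1.6602 = 80.9 kips.
Tension yield (gross): A_g = 6.5×0.3125 = 2.0313 in². φR_n = 0.90 × 50 × 2.0313 = 91.4 kips.
Governing: min(99.0, 52.6, 80.9, 91.4) = 52.6 kips → bearing.

52.6 kips (bearing governs)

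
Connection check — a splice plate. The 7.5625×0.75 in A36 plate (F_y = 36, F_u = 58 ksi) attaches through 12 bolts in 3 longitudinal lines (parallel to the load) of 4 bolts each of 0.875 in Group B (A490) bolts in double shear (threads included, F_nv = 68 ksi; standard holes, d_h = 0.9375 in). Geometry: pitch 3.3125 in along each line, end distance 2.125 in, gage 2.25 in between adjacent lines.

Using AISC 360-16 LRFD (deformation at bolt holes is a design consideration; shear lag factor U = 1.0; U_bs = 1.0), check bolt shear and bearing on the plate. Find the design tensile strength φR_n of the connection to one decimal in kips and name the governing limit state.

Bolt shear: A_b = π(0.875)²/4 = 0.60132 in². φR_n = 0.75 × 68 × 0.60132 × 12 × 2 = 736.0 kips.
Bearing (0.75 in plate, F_u = 58 ksi): end bolts L_c = 2.125 − 0.9375/2 = 1.65625, R_n = min(1.2×1.65625×0.75×58, 2.4×0.875×0.75×58) = 86.456 kips/bolt; interior L_c = 3.3125 − 0.9375 = 2.375, R_n = 91.35 kips/bolt. φR_n = 0.75 × (3×86.456 + 9×91.35) = 811.1 kips.
Governing: min(736.0, 811.1) = 736.0 kips → bolt shear.

736.0 kips (bolt shear governs)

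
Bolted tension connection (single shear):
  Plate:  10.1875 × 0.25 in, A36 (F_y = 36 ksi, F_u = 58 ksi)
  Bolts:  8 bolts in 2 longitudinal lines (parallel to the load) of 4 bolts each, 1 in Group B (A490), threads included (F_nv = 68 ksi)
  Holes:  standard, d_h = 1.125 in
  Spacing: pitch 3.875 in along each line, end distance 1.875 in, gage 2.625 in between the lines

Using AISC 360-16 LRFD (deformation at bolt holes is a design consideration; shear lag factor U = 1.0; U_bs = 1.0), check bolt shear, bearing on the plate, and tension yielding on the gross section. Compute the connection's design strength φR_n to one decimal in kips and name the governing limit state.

Bolt shear: A_b = π(1)²/4 = 0.7854 in². φR_n = 0.75 × 68 × 0.7854 × 8 × 1 = 320.4 kips.
Bearing (0.25 in plate, F_u = 58 ksi): end bolts L_c = 1.875 − 1.125/2 = 1.3125, R_n = min(1.2×1.3125×0.25×58, 2.4×1×0.25×58) = 22.838 kips/bolt; interior L_c = 3.875 − 1.125 = 2.75, R_n = 34.8 kips/bolt. φR_n = 0.75 × (2×22.838 + 6×34.8) = 190.9 kips.
Tension yield (gross): A_g = 10.1875×0.25 = 2.5469 in². φR_n = 0.90 × 36 × 2.5469 = 82.5 kips.
Governing: min(320.4, 190.9, 82.5) = 82.5 kips → gross-section yield.

82.5 kips (gross-section yield governs)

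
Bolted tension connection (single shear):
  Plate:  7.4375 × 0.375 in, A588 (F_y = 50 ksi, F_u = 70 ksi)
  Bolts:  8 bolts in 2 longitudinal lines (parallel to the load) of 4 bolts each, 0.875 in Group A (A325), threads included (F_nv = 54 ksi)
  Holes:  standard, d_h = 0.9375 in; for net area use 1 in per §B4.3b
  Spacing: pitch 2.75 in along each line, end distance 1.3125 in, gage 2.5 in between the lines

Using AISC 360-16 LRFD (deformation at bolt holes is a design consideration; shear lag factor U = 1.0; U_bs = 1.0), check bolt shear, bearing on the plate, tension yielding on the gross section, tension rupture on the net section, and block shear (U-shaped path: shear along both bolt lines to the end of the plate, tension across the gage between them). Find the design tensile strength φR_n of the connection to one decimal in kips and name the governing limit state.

Bolt shear: A_b = π(0.875)²/4 = 0.60132 in². φR_n = 0.75 × 54 × 0.60132 × 8 × 1 = 194.8 kips.
Bearing (0.375 in plate, F_u = 70 ksi): end bolts L_c = 1.3125 − 0.9375/2 = 0.84375, R_n = min(1.2×0.84375×0.375×70, 2.4×0.875×0.375×70) = 26.578 kips/bolt; interior L_c = 2.75 − 0.9375 = 1.8125, R_n = 55.125 kips/bolt. φR_n = 0.75 × (2×26.578 + 6×55.125) = 287.9 kips.
Tension yield (gross): A_g = 7.4375×0.375 = 2.7891 in². φR_n = 0.90 × 50 × 2.7891 = 125.5 kips.
Tension rupture (net): A_n = (7.4375 − 2×1)×0.375 = 2.0391 in² (U = 1.0, A_e = A_n). φR_n = 0.75 × 70 × 2.0391 = 107.1 kips.
Block shear: shear path 2×[1.3125+3×2.75] = 2×9.5625 in, A_gv = 7.1719, A_nv = 2×(9.5625 − 3.5×1)×0.375 = 4.5469 in²; tension across gage: (2.5 − 1×1)×0.375 = 0.5625 in². R_n = min(0.6×70×4.5469, 0.6×50×7.1719) + 1.0×70×0.5625 = min(190.97, 215.16) + 39.375 = 230.35 kips. φR_n = 0.75 × 230.35 = 172.8 kips.
Governing: min(194.8, 287.9, 125.5, 107.1, 172.8) = 107.1 kips → net-section rupture.

107.1 kips (net-section rupture governs)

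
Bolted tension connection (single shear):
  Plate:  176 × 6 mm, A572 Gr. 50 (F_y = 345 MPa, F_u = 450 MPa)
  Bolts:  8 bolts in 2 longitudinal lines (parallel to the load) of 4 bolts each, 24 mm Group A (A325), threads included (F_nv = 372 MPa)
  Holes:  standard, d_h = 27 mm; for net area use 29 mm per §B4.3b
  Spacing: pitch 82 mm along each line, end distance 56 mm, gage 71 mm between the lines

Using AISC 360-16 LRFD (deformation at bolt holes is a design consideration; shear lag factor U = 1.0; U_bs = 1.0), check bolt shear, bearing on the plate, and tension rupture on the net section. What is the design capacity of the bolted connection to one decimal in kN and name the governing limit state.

Bolt shear: A_b = π(24)²/4 = 452.39 mm². φR_n = 0.75 × 372 × 452.39 × 8 × 1 = 1009.7 kN.
Bearing (6 mm plate, F_u = 450 MPa): end bolts L_c = 56 − 27/2 = 42.5, R_n = min(1.2×42.5×6×450, 2.4×24×6×450) = 137.7 kN/bolt; interior L_c = 82 − 27 = 55, R_n = 155.52 kN/bolt. φR_n = 0.75 × (2×137.7 + 6×155.52) = 906.4 kN.
Tension rupture (net): A_n = (176 − 2×29)×6 = 708 mm² (U = 1.0, A_e = A_n). φR_n = 0.75 × 450 × 708 = 239.0 kN.
Governing: min(1009.7, 906.4, 239.0) = 239.0 kN → net-section rupture.

239.0 kN (net-section rupture governs)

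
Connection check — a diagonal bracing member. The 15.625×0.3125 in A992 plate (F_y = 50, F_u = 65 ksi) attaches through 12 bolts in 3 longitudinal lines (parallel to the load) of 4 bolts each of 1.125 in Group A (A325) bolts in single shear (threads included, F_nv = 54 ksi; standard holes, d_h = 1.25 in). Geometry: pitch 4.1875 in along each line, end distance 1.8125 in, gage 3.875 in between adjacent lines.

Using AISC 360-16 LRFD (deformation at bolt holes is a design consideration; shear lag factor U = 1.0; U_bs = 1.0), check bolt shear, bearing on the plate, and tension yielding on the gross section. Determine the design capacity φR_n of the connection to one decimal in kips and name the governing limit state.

Bolt shear: A_b = π(1.125)²/4 = 0.99402 in². φR_n = 0.75 × 54 × 0.99402 × 12 × 1 = 483.1 kips.
Bearing (0.3125 in plate, F_u = 65 ksi): end bolts L_c = 1.8125 − 1.25/2 = 1.1875, R_n = min(1.2×1.1875×0.3125×65, 2.4×1.125×0.3125×65) = 28.945 kips/bolt; interior L_c = 4.1875 − 1.25 = 2.9375, R_n = 54.844 kips/bolt. φR_n = 0.75 × (3×28.945 + 9×54.844) = 435.3 kips.
Tension yield (gross): A_g = 15.625×0.3125 = 4.8828 in². φR_n = 0.90 × 50 × 4.8828 = 219.7 kips.
Governing: min(483.1, 435.3, 219.7) = 219.7 kips → gross-section yield.

219.7 kips (gross-section yield governs)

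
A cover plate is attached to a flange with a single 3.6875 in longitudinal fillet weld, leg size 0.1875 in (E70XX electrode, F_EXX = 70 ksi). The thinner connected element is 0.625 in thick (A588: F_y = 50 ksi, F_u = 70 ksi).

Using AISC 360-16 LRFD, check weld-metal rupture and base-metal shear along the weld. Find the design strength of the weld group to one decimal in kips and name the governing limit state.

15.4 kips (weld metal governs)

Weld metal: throat = 0.707×0.1875 = 0.13256 in, L = 3.6875 in. φR_n = 0.75 × 0.6 × 70 × 0.13256 × 3.6875 = 15.4 kips.
Base metal shear (0.625 in plate): yield φR_n = 1.0×0.6×50×0.625×3.6875 = 69.1 kips; rupture φR_n = 0.75×0.6×70×0.625×3.6875 = 72.6 kips; take 69.1 kips (yield).
Governing: min(15.4, 69.1) = 15.4 kips → weld metal.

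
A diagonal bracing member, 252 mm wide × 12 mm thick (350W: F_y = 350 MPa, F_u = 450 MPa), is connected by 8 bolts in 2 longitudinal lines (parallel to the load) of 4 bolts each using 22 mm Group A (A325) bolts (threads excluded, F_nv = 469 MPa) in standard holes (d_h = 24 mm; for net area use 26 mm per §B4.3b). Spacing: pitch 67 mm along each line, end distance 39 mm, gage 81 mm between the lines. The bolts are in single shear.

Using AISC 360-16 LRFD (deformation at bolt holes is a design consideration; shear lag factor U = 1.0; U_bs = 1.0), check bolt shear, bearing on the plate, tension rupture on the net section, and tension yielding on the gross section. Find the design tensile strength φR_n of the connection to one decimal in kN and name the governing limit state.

Bolt shear: A_b = π(22)²/4 = 380.13 mm². φR_n = 0.75 × 469 × 380.13 × 8 × 1 = 1069.7 kN.
Bearing (12 mm plate, F_u = 450 MPa): end bolts L_c = 39 − 24/2 = 27, R_n = min(1.2×27×12×450, 2.4×22×12×450) = 174.96 kN/bolt; interior L_c = 67 − 24 = 43, R_n = 278.64 kN/bolt. φR_n = 0.75 × (2×174.96 + 6×278.64) = 1516.3 kN.
Tension rupture (net): A_n = (252 − 2×26)×12 = 2400 mm² (U = 1.0, A_e = A_n). φR_n = 0.75 × 450 × 2400 = 810.0 kN.
Tension yield (gross): A_g = 252×12 = 3024 mm². φR_n = 0.90 × 350 × 3024 = 952.6 kN.
Governing: min(1069.7, 1516.3, 810.0, 952.6) = 810.0 kN → net-section rupture.

810.0 kN (net-section rupture governs)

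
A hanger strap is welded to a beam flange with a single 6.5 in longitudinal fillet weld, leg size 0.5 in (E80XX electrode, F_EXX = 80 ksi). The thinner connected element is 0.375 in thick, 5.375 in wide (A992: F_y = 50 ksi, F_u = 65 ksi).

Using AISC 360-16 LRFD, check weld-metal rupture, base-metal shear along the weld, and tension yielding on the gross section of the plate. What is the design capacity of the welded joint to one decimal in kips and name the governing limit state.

Weld metal: throat = 0.707×0.5 = 0.3535 in, L = 6.5 in. φR_n = 0.75 × 0.6 × 80 × 0.3535 × 6.5 = 82.7 kips.
Base metal shear (0.375 in plate): yield φR_n = 1.0×0.6×50×0.375×6.5 = 73.1 kips; rupture φR_n = 0.75×0.6×65×0.375×6.5 = 71.3 kips; take 71.3 kips (rupture).
Tension yield (gross): A_g = 5.375×0.375 = 2.0156 in². φR_n = 0.90 × 50 × 2.0156 = 90.7 kips.
Governing: min(82.7, 71.3, 90.7) = 71.3 kips → base-metal shear.

71.3 kips (base-metal shear governs)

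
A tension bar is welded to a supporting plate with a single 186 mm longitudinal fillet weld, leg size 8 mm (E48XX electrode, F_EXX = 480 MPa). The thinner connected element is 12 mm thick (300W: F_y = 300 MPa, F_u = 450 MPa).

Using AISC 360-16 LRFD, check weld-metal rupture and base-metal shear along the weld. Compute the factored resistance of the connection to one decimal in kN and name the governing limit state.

227.2 kN (weld metal governs)

Weld metal: throat = 0.707×8 = 5.656 mm, L = 186 mm. φR_n = 0.75 × 0.6 × 480 × 5.656 × 186 = 227.2 kN.
Base metal shear (12 mm plate): yield φR_n = 1.0×0.6×300×12×186 = 401.8 kN; rupture φR_n = 0.75×0.6×450×12×186 = 452.0 kN; take 401.8 kN (yield).
Governing: min(227.2, 401.8) = 227.2 kN → weld metal.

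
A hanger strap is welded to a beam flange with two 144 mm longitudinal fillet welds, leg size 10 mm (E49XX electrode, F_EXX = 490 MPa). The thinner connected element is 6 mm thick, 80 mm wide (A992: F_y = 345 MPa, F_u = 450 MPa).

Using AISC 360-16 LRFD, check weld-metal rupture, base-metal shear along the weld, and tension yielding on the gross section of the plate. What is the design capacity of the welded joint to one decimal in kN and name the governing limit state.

149.0 kN (gross-section yield governs)

Weld metal: throat = 0.707×10 = 7.07 mm, L = 2×144 = 288 mm. φR_n = 0.75 × 0.6 × 490 × 7.07 × 288 = 449.0 kN.
Base metal shear (6 mm plate): yield φR_n = 1.0×0.6×345×6×288 = 357.7 kN; rupture φR_n = 0.75×0.6×450×6×288 = 349.9 kN; take 349.9 kN (rupture).
Tension yield (gross): A_g = 80×6 = 480 mm². φR_n = 0.90 × 345 × 480 = 149.0 kN.
Governing: min(449.0, 349.9, 149.0) = 149.0 kN → gross-section yield.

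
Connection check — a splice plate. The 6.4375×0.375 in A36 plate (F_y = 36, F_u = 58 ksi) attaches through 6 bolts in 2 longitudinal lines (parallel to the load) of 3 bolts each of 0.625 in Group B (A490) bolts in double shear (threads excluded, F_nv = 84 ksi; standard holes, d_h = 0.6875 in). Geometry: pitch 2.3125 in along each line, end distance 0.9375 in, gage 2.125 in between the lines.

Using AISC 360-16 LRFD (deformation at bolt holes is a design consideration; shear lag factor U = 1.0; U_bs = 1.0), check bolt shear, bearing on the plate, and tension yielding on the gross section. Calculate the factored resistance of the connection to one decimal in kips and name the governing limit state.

78.2 kips (gross-section yield governs)

Bolt shear: A_b = π(0.625)²/4 = 0.3068 in². φR_n = 0.75 × 84 × 0.3068 × 6 × 2 = 231.9 kips.
Bearing (0.375 in plate, F_u = 58 ksi): end bolts L_c = 0.9375 − 0.6875/2 = 0.59375, R_n = min(1.2×0.59375×0.375×58, 2.4×0.625×0.375×58) = 15.497 kips/bolt; interior L_c = 2.3125 − 0.6875 = 1.625, R_n = 32.625 kips/bolt. φR_n = 0.75 × (2×15.497 + 4×32.625) = 121.1 kips.
Tension yield (gross): A_g = 6.4375×0.375 = 2.4141 in². φR_n = 0.90 × 36 × 2.4141 = 78.2 kips.
Governing: min(231.9, 121.1, 78.2) = 78.2 kips → gross-section yield.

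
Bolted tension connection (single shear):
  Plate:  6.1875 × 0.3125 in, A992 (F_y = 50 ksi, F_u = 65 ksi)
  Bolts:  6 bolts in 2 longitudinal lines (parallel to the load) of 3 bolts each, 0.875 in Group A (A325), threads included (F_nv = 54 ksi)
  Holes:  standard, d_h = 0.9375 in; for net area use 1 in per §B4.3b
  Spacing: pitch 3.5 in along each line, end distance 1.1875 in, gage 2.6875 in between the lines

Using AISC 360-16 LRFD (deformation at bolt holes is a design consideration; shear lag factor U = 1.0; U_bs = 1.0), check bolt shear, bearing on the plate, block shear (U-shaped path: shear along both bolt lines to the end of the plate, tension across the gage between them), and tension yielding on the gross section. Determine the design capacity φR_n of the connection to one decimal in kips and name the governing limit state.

87.0 kips (gross-section yield governs)

Bolt shear: A_b = π(0.875)²/4 = 0.60132 in². φR_n = 0.75 × 54 × 0.60132 × 6 × 1 = 146.1 kips.
Bearing (0.3125 in plate, F_u = 65 ksi): end bolts L_c = 1.1875 − 0.9375/2 = 0.71875, R_n = min(1.2×0.71875×0.3125×65, 2.4×0.875×0.3125×65) = 17.52 kips/bolt; interior L_c = 3.5 − 0.9375 = 2.5625, R_n = 42.656 kips/bolt. φR_n = 0.75 × (2×17.52 + 4×42.656) = 154.2 kips.
Block shear: shear path 2×[1.1875+2×3.5] = 2×8.1875 in, A_gv = 5.1172, A_nv = 2×(8.1875 − 2.5×1)×0.3125 = 3.5547 in²; tension across gage: (2.6875 − 1×1)×0.3125 = 0.52734 in². R_n = min(0.6×65×3.5547, 0.6×50×5.1172) + 1.0×65×0.52734 = min(138.63, 153.52) + 34.277 = 172.91 kips. φR_n = 0.75 × 172.91 = 129.7 kips.
Tension yield (gross): A_g = 6.1875×0.3125 = 1.9336 in². φR_n = 0.90 × 50 × 1.9336 = 87.0 kips.
Governing: min(146.1, 154.2, 129.7, 87.0) = 87.0 kips → gross-section yield.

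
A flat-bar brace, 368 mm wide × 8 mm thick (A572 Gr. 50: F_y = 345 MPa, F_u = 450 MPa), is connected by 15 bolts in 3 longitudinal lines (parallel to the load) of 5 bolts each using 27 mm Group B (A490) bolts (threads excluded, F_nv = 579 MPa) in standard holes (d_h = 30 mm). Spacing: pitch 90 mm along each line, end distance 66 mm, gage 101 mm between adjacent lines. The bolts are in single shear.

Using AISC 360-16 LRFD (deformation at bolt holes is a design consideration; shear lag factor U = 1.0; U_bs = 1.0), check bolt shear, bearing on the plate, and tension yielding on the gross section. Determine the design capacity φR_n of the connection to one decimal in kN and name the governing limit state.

Bolt shear: A_b = π(27)²/4 = 572.56 mm². φR_n = 0.75 × 579 × 572.56 × 15 × 1 = 3729.5 kN.
Bearing (8 mm plate, F_u = 450 MPa): end bolts L_c = 66 − 30/2 = 51, R_n = min(1.2×51×8×450, 2.4×27×8×450) = 220.32 kN/bolt; interior L_c = 90 − 30 = 60, R_n = 233.28 kN/bolt. φR_n = 0.75 × (3×220.32 + 12×233.28) = 2595.2 kN.
Tension yield (gross): A_g = 368×8 = 2944 mm². φR_n = 0.90 × 345 × 2944 = 914.1 kN.
Governing: min(3729.5, 2595.2, 914.1) = 914.1 kN → gross-section yield.

914.1 kN (gross-section yield governs)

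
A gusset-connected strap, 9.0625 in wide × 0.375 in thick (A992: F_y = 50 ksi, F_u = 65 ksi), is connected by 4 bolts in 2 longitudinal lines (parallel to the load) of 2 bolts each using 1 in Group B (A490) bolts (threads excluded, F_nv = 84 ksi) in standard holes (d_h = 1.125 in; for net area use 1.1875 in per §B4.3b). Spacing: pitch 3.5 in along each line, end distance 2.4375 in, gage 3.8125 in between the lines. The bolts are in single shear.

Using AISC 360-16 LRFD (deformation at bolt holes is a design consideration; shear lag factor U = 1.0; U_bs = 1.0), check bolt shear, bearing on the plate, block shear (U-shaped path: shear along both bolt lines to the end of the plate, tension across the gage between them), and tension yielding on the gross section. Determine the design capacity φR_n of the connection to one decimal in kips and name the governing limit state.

Bolt shear: A_b = π(1)²/4 = 0.7854 in². φR_n = 0.75 × 84 × 0.7854 × 4 × 1 = 197.9 kips.
Bearing (0.375 in plate, F_u = 65 ksi): end bolts L_c = 2.4375 − 1.125/2 = 1.875, R_n = min(1.2×1.875×0.375×65, 2.4×1×0.375×65) = 54.844 kips/bolt; interior L_c = 3.5 − 1.125 = 2.375, R_n = 58.5 kips/bolt. φR_n = 0.75 × (2×54.844 + 2×58.5) = 170.0 kips.
Block shear: shear path 2×[2.4375+1×3.5] = 2×5.9375 in, A_gv = 4.4531, A_nv = 2×(5.9375 − 1.5×1.1875)×0.375 = 3.1172 in²; tension across gage: (3.8125 − 1×1.1875)×0.375 = 0.98438 in². R_n = min(0.6×65×3.1172, 0.6×50×4.4531) + 1.0×65×0.98438 = min(121.57, 133.59) + 63.985 = 185.56 kips. φR_n = 0.75 × 185.56 = 139.2 kips.
Tension yield (gross): A_g = 9.0625×0.375 = 3.3984 in². φR_n = 0.90 × 50 × 3.3984 = 152.9 kips.
Governing: min(197.9, 170.0, 139.2, 152.9) = 139.2 kips → block shear.

139.2 kips (block shear governs)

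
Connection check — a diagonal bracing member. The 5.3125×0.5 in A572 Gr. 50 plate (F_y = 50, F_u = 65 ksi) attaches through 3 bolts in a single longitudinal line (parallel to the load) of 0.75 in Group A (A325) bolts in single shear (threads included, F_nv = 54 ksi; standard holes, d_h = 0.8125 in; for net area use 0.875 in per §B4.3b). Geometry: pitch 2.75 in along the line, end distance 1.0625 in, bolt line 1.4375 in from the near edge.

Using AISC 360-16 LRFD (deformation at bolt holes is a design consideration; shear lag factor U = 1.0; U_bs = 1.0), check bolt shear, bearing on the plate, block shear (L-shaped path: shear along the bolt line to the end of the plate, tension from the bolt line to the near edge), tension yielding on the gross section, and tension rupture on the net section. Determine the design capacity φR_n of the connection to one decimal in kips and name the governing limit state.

53.7 kips (bolt shear governs)

Bolt shear: A_b = π(0.75)²/4 = 0.44179 in². φR_n = 0.75 × 54 × 0.44179 × 3 × 1 = 53.7 kips.
Bearing (0.5 in plate, F_u = 65 ksi): end bolts L_c = 1.0625 − 0.8125/2 = 0.65625, R_n = min(1.2×0.65625×0.5×65, 2.4×0.75×0.5×65) = 25.594 kips/bolt; interior L_c = 2.75 − 0.8125 = 1.9375, R_n = 58.5 kips/bolt. φR_n = 0.75 × (1×25.594 + 2×58.5) = 106.9 kips.
Block shear: shear path 1×[1.0625+2×2.75] = 1×6.5625 in, A_gv = 3.2813, A_nv = 1×(6.5625 − 2.5×0.875)×0.5 = 2.1875 in²; tension to near edge: (1.4375 − 0.5×0.875)×0.5 = 0.5 in². R_n = min(0.6×65×2.1875, 0.6×50×3.2813) + 1.0×65×0.5 = min(85.313, 98.439) + 32.5 = 117.81 kips. φR_n = 0.75 × 117.81 = 88.4 kips.
Tension yield (gross): A_g = 5.3125×0.5 = 2.6563 in². φR_n = 0.90 × 50 × 2.6563 = 119.5 kips.
Tension rupture (net): A_n = (5.3125 − 1×0.875)×0.5 = 2.2188 in² (U = 1.0, A_e = A_n). φR_n = 0.75 × 65 × 2.2188 = 108.2 kips.
Governing: min(53.7, 106.9, 88.4, 119.5, 108.2) = 53.7 kips → bolt shear.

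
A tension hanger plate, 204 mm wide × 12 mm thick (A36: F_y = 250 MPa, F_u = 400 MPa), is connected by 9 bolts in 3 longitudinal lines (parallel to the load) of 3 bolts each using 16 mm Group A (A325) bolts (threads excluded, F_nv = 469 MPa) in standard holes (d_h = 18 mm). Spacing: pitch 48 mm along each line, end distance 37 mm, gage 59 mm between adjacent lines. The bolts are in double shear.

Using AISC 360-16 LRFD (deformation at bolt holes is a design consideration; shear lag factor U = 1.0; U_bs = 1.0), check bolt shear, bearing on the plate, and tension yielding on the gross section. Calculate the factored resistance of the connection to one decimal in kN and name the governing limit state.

550.8 kN (gross-section yield governs)

Bolt shear: A_b = π(16)²/4 = 201.06 mm². φR_n = 0.75 × 469 × 201.06 × 9 × 2 = 1273.0 kN.
Bearing (12 mm plate, F_u = 400 MPa): end bolts L_c = 37 − 18/2 = 28, R_n = min(1.2×28×12×400, 2.4×16×12×400) = 161.28 kN/bolt; interior L_c = 48 − 18 = 30, R_n = 172.8 kN/bolt. φR_n = 0.75 × (3×161.28 + 6×172.8) = 1140.5 kN.
Tension yield (gross): A_g = 204×12 = 2448 mm². φR_n = 0.90 × 250 × 2448 = 550.8 kN.
Governing: min(1273.0, 1140.5, 550.8) = 550.8 kN → gross-section yield.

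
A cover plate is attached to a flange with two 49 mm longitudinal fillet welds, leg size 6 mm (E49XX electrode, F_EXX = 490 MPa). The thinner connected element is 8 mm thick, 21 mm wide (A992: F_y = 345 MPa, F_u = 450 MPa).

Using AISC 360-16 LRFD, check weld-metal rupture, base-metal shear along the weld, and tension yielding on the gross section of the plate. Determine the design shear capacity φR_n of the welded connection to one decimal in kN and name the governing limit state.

Weld metal: throat = 0.707×6 = 4.242 mm, L = 2×49 = 98 mm. φR_n = 0.75 × 0.6 × 490 × 4.242 × 98 = 91.7 kN.
Base metal shear (8 mm plate): yield φR_n = 1.0×0.6×345×8×98 = 162.3 kN; rupture φR_n = 0.75×0.6×450×8×98 = 158.8 kN; take 158.8 kN (rupture).
Tension yield (gross): A_g = 21×8 = 168 mm². φR_n = 0.90 × 345 × 168 = 52.2 kN.
Governing: min(91.7, 158.8, 52.2) = 52.2 kN → gross-section yield.

52.2 kN (gross-section yield governs)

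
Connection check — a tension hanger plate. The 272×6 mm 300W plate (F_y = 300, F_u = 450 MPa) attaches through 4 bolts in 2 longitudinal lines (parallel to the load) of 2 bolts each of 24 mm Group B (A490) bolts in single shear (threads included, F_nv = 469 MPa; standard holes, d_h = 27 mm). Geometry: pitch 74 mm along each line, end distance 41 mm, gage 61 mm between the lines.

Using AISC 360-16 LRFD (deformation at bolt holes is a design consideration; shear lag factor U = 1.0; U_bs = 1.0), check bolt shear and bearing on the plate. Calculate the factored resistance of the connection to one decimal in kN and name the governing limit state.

362.1 kN (bearing governs)

Bolt shear: A_b = π(24)²/4 = 452.39 mm². φR_n = 0.75 × 469 × 452.39 × 4 × 1 = 636.5 kN.
Bearing (6 mm plate, F_u = 450 MPa): end bolts L_c = 41 − 27/2 = 27.5, R_n = min(1.2×27.5×6×450, 2.4×24×6×450) = 89.1 kN/bolt; interior L_c = 74 − 27 = 47, R_n = 152.28 kN/bolt. φR_n = 0.75 × (2×89.1 + 2×152.28) = 362.1 kN.
Governing: min(636.5, 362.1) = 362.1 kN → bearing.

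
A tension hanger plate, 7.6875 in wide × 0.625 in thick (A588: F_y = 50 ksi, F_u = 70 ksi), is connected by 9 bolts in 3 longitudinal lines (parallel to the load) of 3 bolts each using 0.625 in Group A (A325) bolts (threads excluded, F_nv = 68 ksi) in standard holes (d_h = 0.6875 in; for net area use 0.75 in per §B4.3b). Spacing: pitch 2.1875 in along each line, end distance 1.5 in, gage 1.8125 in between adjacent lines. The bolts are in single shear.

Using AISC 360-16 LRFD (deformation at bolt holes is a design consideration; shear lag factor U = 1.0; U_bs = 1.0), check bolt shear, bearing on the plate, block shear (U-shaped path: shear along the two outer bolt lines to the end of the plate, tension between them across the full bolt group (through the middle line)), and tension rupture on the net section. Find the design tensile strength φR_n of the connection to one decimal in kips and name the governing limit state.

Bolt shear: A_b = π(0.625)²/4 = 0.3068 in². φR_n = 0.75 × 68 × 0.3068 × 9 × 1 = 140.8 kips.
Bearing (0.625 in plate, F_u = 70 ksi): end bolts L_c = 1.5 − 0.6875/2 = 1.15625, R_n = min(1.2×1.15625×0.625×70, 2.4×0.625×0.625×70) = 60.703 kips/bolt; interior L_c = 2.1875 − 0.6875 = 1.5, R_n = 65.625 kips/bolt. φR_n = 0.75 × (3×60.703 + 6×65.625) = 431.9 kips.
Block shear: shear path 2×[1.5+2×2.1875] = 2×5.875 in, A_gv = 7.3438, A_nv = 2×(5.875 − 2.5×0.75)×0.625 = 5 in²; tension across gage: (3.625 − 2×0.75)×0.625 = 1.3281 in². R_n = min(0.6×70×5, 0.6×50×7.3438) + 1.0×70×1.3281 = min(210, 220.31) + 92.967 = 302.97 kips. φR_n = 0.75 × 302.97 = 227.2 kips.
Tension rupture (net): A_n = (7.6875 − 3×0.75)×0.625 = 3.3984 in² (U = 1.0, A_e = A_n). φR_n = 0.75 × 70 × 3.3984 = 178.4 kips.
Governing: min(140.8, 431.9, 227.2, 178.4) = 140.8 kips → bolt shear.

140.8 kips (bolt shear governs)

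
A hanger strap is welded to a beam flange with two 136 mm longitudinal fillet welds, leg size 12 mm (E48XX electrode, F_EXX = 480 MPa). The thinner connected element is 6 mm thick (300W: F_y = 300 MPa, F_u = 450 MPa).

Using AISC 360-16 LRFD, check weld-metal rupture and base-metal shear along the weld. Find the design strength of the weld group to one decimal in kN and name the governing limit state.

Weld metal: throat = 0.707×12 = 8.484 mm, L = 2×136 = 272 mm. φR_n = 0.75 × 0.6 × 480 × 8.484 × 272 = 498.5 kN.
Base metal shear (6 mm plate): yield φR_n = 1.0×0.6×300×6×272 = 293.8 kN; rupture φR_n = 0.75×0.6×450×6×272 = 330.5 kN; take 293.8 kN (yield).
Governing: min(498.5, 293.8) = 293.8 kN → base-metal shear.

293.8 kN (base-metal shear governs)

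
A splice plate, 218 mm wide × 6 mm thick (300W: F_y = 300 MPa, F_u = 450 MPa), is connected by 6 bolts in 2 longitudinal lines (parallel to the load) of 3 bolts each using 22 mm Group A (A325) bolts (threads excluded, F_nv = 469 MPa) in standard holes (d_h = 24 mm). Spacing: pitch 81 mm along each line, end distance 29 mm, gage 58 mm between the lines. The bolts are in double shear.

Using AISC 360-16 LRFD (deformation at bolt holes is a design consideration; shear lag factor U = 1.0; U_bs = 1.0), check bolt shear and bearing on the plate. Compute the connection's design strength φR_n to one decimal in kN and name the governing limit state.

Bolt shear: A_b = π(22)²/4 = 380.13 mm². φR_n = 0.75 × 469 × 380.13 × 6 × 2 = 1604.5 kN.
Bearing (6 mm plate, F_u = 450 MPa): end bolts L_c = 29 − 24/2 = 17, R_n = min(1.2×17×6×450, 2.4×22×6×450) = 55.08 kN/bolt; interior L_c = 81 − 24 = 57, R_n = 142.56 kN/bolt. φR_n = 0.75 × (2×55.08 + 4×142.56) = 510.3 kN.
Governing: min(1604.5, 510.3) = 510.3 kN → bearing.

510.3 kN (bearing governs)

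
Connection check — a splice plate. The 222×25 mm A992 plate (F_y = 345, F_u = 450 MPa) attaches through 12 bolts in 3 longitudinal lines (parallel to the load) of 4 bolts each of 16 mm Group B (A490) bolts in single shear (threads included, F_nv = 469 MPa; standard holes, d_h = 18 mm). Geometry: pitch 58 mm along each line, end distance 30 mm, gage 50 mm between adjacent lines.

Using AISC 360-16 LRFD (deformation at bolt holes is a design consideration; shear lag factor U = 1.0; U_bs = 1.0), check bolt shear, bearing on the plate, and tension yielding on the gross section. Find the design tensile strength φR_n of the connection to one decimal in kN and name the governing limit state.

848.7 kN (bolt shear governs)

Bolt shear: A_b = π(16)²/4 = 201.06 mm². φR_n = 0.75 × 469 × 201.06 × 12 × 1 = 848.7 kN.
Bearing (25 mm plate, F_u = 450 MPa): end bolts L_c = 30 − 18/2 = 21, R_n = min(1.2×21×25×450, 2.4×16×25×450) = 283.5 kN/bolt; interior L_c = 58 − 18 = 40, R_n = 432 kN/bolt. φR_n = 0.75 × (3×283.5 + 9×432) = 3553.9 kN.
Tension yield (gross): A_g = 222×25 = 5550 mm². φR_n = 0.90 × 345 × 5550 = 1723.3 kN.
Governing: min(848.7, 3553.9, 1723.3) = 848.7 kN → bolt shear.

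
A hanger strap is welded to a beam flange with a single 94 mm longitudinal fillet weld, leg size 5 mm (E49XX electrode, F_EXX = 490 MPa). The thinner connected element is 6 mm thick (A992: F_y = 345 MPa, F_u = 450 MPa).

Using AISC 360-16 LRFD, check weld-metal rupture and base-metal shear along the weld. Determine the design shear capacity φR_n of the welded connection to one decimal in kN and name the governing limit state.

Weld metal: throat = 0.707×5 = 3.535 mm, L = 94 mm. φR_n = 0.75 × 0.6 × 490 × 3.535 × 94 = 73.3 kN.
Base metal shear (6 mm plate): yield φR_n = 1.0×0.6×345×6×94 = 116.7 kN; rupture φR_n = 0.75×0.6×450×6×94 = 114.2 kN; take 114.2 kN (rupture).
Governing: min(73.3, 114.2) = 73.3 kN → weld metal.

73.3 kN (weld metal governs)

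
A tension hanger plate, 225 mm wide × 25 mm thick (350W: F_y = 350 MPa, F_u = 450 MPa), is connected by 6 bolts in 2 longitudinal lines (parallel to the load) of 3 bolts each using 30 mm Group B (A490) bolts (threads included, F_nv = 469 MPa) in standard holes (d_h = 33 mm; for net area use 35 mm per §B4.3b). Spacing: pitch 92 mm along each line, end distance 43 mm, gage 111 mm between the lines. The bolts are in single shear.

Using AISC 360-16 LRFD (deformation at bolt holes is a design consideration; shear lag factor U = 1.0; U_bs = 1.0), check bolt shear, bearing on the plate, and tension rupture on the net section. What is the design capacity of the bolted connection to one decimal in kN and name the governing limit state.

Bolt shear: A_b = π(30)²/4 = 706.86 mm². φR_n = 0.75 × 469 × 706.86 × 6 × 1 = 1491.8 kN.
Bearing (25 mm plate, F_u = 450 MPa): end bolts L_c = 43 − 33/2 = 26.5, R_n = min(1.2×26.5×25×450, 2.4×30×25×450) = 357.75 kN/bolt; interior L_c = 92 − 33 = 59, R_n = 796.5 kN/bolt. φR_n = 0.75 × (2×357.75 + 4×796.5) = 2926.1 kN.
Tension rupture (net): A_n = (225 − 2×35)×25 = 3875 mm² (U = 1.0, A_e = A_n). φR_n = 0.75 × 450 × 3875 = 1307.8 kN.
Governing: min(1491.8, 2926.1, 1307.8) = 1307.8 kN → net-section rupture.

1307.8 kN (net-section rupture governs)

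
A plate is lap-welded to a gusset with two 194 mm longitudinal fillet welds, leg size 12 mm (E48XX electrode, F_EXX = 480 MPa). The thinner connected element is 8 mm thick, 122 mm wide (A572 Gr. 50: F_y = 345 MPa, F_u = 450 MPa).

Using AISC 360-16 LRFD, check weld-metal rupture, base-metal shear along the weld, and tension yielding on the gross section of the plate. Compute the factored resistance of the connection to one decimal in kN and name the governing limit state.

303.0 kN (gross-section yield governs)

Weld metal: throat = 0.707×12 = 8.484 mm, L = 2×194 = 388 mm. φR_n = 0.75 × 0.6 × 480 × 8.484 × 388 = 711.0 kN.
Base metal shear (8 mm plate): yield φR_n = 1.0×0.6×345×8×388 = 642.5 kN; rupture φR_n = 0.75×0.6×450×8×388 = 628.6 kN; take 628.6 kN (rupture).
Tension yield (gross): A_g = 122×8 = 976 mm². φR_n = 0.90 × 345 × 976 = 303.0 kN.
Governing: min(711.0, 628.6, 303.0) = 303.0 kN → gross-section yield.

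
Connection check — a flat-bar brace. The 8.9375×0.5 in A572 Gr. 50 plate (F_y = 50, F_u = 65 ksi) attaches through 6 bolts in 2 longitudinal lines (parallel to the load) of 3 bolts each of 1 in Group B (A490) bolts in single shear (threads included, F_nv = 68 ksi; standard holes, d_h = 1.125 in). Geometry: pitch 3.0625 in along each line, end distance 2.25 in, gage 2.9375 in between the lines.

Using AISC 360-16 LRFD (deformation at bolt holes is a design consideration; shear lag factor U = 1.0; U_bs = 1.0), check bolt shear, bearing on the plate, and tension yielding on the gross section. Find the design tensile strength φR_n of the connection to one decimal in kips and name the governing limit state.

201.1 kips (gross-section yield governs)

Bolt shear: A_b = π(1)²/4 = 0.7854 in². φR_n = 0.75 × 68 × 0.7854 × 6 × 1 = 240.3 kips.
Bearing (0.5 in plate, F_u = 65 ksi): end bolts L_c = 2.25 − 1.125/2 = 1.6875, R_n = min(1.2×1.6875×0.5×65, 2.4×1×0.5×65) = 65.813 kips/bolt; interior L_c = 3.0625 − 1.125 = 1.9375, R_n = 75.563 kips/bolt. φR_n = 0.75 × (2×65.813 + 4×75.563) = 325.4 kips.
Tension yield (gross): A_g = 8.9375×0.5 = 4.4688 in². φR_n = 0.90 × 50 × 4.4688 = 201.1 kips.
Governing: min(240.3, 325.4, 201.1) = 201.1 kips → gross-section yield.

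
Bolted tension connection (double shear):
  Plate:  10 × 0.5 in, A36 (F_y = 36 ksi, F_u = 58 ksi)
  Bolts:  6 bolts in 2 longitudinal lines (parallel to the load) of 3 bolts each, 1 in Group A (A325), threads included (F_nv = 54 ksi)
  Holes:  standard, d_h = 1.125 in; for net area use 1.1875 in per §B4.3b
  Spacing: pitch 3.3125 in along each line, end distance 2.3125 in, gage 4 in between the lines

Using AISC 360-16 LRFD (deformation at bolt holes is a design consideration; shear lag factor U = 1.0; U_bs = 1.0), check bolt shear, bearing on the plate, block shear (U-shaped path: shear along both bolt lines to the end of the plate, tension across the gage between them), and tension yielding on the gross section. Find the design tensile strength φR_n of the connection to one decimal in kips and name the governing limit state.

Bolt shear: A_b = π(1)²/4 = 0.7854 in². φR_n = 0.75 × 54 × 0.7854 × 6 × 2 = 381.7 kips.
Bearing (0.5 in plate, F_u = 58 ksi): end bolts L_c = 2.3125 − 1.125/2 = 1.75, R_n = min(1.2×1.75×0.5×58, 2.4×1×0.5×58) = 60.9 kips/bolt; interior L_c = 3.3125 − 1.125 = 2.1875, R_n = 69.6 kips/bolt. φR_n = 0.75 × (2×60.9 + 4×69.6) = 300.2 kips.
Block shear: shear path 2×[2.3125+2×3.3125] = 2×8.9375 in, A_gv = 8.9375, A_nv = 2×(8.9375 − 2.5×1.1875)×0.5 = 5.9688 in²; tension across gage: (4 − 1×1.1875)×0.5 = 1.4063 in². R_n = min(0.6×58×5.9688, 0.6×36×8.9375) + 1.0×58×1.4063 = min(207.71, 193.05) + 81.565 = 274.62 kips. φR_n = 0.75 × 274.62 = 206.0 kips.
Tension yield (gross): A_g = 10×0.5 = 5 in². φR_n = 0.90 × 36 × 5 = 162.0 kips.
Governing: min(381.7, 300.2, 206.0, 162.0) = 162.0 kips → gross-section yield.

162.0 kips (gross-section yield governs)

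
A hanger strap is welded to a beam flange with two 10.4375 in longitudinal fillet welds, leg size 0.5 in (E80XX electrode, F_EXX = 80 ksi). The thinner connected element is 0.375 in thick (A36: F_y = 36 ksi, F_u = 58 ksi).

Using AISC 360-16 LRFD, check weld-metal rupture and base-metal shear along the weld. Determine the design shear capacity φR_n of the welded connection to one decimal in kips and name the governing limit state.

169.1 kips (base-metal shear governs)

Weld metal: throat = 0.707×0.5 = 0.3535 in, L = 2×10.4375 = 20.875 in. φR_n = 0.75 × 0.6 × 80 × 0.3535 × 20.875 = 265.7 kips.
Base metal shear (0.375 in plate): yield φR_n = 1.0×0.6×36×0.375×20.875 = 169.1 kips; rupture φR_n = 0.75×0.6×58×0.375×20.875 = 204.3 kips; take 169.1 kips (yield).
Governing: min(265.7, 169.1) = 169.1 kips → base-metal shear.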